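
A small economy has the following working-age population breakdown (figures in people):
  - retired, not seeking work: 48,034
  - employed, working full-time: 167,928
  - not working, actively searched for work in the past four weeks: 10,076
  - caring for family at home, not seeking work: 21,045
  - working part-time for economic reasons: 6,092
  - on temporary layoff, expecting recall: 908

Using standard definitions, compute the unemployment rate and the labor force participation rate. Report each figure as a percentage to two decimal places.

Employed = 167,928 + 6,092 = 174,020 (anyone who worked, including part-time for economic reasons, counts as employed).
Unemployed = 10,076 + 908 = 10,984 (jobless and actively searching, or on temporary layoff).
Labor force = 174,020 + 10,984 = 185,004.
Not in labor force = 48,034 + 21,045 = 69,079 (those not working and not actively searching are outside the labor force).
Civilian working-age population = 185,004 + 69,079 = 254,083.
Unemployment rate = 10,984 / 185,004 = 5.94%.
Labor force participation rate = 185,004 / 254,083 = 72.81%.

Unemployment rate ≈ 5.94%; labor force participation rate ≈ 72.81%.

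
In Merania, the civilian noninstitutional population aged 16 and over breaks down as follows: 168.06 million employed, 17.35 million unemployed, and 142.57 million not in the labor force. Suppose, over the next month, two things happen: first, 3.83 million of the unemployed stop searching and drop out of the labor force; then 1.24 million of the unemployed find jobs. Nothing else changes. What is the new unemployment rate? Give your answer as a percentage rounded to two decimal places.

New unemployment rate ≈ 6.76%.

Initially, labor force = 168.06 + 17.35 = 185.41 million, so u = 17.35/185.41 = 9.36%.
After the first change, unemployed and labor force both fall by 3.83 → E = 168.06, U = 13.52, labor force = 181.58 million.
After the second change, unemployed falls and employed rises by 1.24; labor force unchanged → E = 169.30, U = 12.28, labor force = 181.58 million.
New unemployment rate = 12.28 / 181.58 = 6.76%.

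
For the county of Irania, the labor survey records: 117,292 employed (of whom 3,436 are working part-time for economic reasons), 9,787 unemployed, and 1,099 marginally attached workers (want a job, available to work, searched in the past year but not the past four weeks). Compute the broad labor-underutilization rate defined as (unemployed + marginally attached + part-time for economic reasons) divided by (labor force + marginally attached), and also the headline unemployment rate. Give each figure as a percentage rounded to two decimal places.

Labor force = 117,292 + 9,787 = 127,079.
Numerator = 9,787 + 1,099 + 3,436 = 14,322.
Denominator = 127,079 + 1,099 = 128,178.
Broad rate = 14,322 / 128,178 = 11.17%.
Headline unemployment rate = 9,787 / 127,079 = 7.70%.

Broad underutilization rate ≈ 11.17%; headline unemployment rate ≈ 7.70%.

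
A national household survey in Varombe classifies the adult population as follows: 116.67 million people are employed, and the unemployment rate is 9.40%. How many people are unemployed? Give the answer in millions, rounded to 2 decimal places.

About 12.10 million are unemployed.

Let U be the number unemployed. The labor force is E + U, and U/(E+U) = 0.0940.
So U = 0.0940 × 116.67 / (1 − 0.0940) = 10.9670 / 0.9060 ≈ 12.10 million.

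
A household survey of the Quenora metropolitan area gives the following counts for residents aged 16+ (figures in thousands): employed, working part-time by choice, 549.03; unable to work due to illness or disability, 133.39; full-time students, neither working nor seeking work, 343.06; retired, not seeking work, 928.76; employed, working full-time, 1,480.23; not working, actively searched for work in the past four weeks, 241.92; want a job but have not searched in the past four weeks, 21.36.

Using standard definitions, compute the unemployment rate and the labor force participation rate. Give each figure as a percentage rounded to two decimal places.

Unemployment rate ≈ 10.65%; labor force participation rate ≈ 61.42%.

Employed = 549.03 + 1,480.23 = 2,029.26 thousand.
Unemployed = 241.92 thousand.
Labor force = 2,029.26 + 241.92 = 2,271.18 thousand.
Not in labor force = 133.39 + 343.06 + 928.76 + 21.36 = 1,426.57 thousand (those not working and not actively searching are outside the labor force — including those who want a job but have given up searching).
Civilian working-age population = 2,271.18 + 1,426.57 = 3,697.75 thousand.
Unemployment rate = 241.92 / 2,271.18 = 10.65%.
Labor force participation rate = 2,271.18 / 3,697.75 = 61.42%.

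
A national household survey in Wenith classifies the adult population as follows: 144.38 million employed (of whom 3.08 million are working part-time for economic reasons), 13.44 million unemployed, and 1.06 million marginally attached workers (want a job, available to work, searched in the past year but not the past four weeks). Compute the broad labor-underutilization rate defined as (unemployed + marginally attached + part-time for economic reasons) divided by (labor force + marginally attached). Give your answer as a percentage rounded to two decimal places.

Broad underutilization rate ≈ 11.06%.

Labor force = 144.38 + 13.44 = 157.82 million.
Numerator = 13.44 + 1.06 + 3.08 = 17.58 million.
Denominator = 157.82 + 1.06 = 158.88 million.
Broad rate = 17.58 / 158.88 = 11.06%.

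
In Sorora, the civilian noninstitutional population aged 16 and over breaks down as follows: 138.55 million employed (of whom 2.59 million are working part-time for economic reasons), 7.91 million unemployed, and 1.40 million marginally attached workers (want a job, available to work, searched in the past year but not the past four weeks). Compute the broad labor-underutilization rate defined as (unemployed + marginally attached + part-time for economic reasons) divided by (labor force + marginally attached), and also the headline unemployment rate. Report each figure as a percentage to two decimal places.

Labor force = 138.55 + 7.91 = 146.46 million.
Numerator = 7.91 + 1.40 + 2.59 = 11.90 million.
Denominator = 146.46 + 1.40 = 147.86 million.
Broad rate = 11.90 / 147.86 = 8.05%.
Headline unemployment rate = 7.91 / 146.46 = 5.40%.

Broad underutilization rate ≈ 8.05%; headline unemployment rate ≈ 5.40%.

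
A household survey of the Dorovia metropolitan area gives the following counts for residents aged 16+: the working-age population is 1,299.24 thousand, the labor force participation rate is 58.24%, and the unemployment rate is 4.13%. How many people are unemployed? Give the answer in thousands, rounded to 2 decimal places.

About 31.25 thousand are unemployed.

Labor force = 0.5824 × 1,299.24 = 756.68 thousand.
Unemployed = 0.0413 × 756.68 ≈ 31.25 thousand.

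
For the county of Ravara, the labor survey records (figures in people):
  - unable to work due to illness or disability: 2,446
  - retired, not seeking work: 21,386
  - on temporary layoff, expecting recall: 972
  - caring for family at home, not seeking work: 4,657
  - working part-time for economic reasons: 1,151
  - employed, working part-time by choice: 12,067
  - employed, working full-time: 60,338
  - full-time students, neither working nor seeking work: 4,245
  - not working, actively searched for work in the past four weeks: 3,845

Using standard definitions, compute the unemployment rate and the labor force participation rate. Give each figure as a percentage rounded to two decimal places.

Employed = 1,151 + 12,067 + 60,338 = 73,556 (anyone who worked, including part-time for economic reasons, counts as employed).
Unemployed = 972 + 3,845 = 4,817 (jobless and actively searching, or on temporary layoff).
Labor force = 73,556 + 4,817 = 78,373.
Not in labor force = 2,446 + 21,386 + 4,657 + 4,245 = 32,734 (those not working and not actively searching are outside the labor force).
Civilian working-age population = 78,373 + 32,734 = 111,107.
Unemployment rate = 4,817 / 78,373 = 6.15%.
Labor force participation rate = 78,373 / 111,107 = 70.54%.

Unemployment rate ≈ 6.15%; labor force participation rate ≈ 70.54%.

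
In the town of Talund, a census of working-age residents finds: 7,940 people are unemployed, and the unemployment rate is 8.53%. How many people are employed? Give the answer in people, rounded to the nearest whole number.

Labor force = U / u = 7,940 / 0.0853 ≈ 93,083.
Employed = labor force − unemployed = 93,083 − 7,940 = 85,143.

About 85,143 are employed.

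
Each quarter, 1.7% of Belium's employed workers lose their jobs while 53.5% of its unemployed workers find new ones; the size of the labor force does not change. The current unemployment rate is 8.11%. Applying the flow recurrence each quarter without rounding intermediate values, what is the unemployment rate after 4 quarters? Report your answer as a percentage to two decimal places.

With a fixed labor force, u_{t+1} = u_t + s·(1−u_t) − f·u_t = u_t·(1−s−f) + s.
Here 1−s−f = 0.448 and s = 0.017.
u_1 = 0.081100 × 0.448 + 0.017 = 0.053333.
u_2 = 0.053333 × 0.448 + 0.017 = 0.040893.
u_3 = 0.040893 × 0.448 + 0.017 = 0.035320.
u_4 = 0.035320 × 0.448 + 0.017 = 0.032823.

Unemployment rate after four quarters ≈ 3.28%.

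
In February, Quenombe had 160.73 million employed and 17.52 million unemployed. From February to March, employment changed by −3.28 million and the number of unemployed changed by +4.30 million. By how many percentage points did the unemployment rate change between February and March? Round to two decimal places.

February: labor force = 160.73 + 17.52 = 178.25; u = 17.52/178.25 = 9.83%.
March: labor force = 157.45 + 21.82 = 179.27; u = 21.82/179.27 = 12.17%.
Change = 12.17% − 9.83% = +2.34 pp.

The unemployment rate changed by +2.34 percentage points.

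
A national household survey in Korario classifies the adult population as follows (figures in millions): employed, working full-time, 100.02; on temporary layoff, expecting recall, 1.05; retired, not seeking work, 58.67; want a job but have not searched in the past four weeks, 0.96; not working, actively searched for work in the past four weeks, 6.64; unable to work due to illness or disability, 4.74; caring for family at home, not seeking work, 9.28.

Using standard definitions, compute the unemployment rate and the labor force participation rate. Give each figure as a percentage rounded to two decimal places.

Employed = 100.02 million.
Unemployed = 1.05 + 6.64 = 7.69 million (jobless and actively searching, or on temporary layoff).
Labor force = 100.02 + 7.69 = 107.71 million.
Not in labor force = 58.67 + 0.96 + 4.74 + 9.28 = 73.65 million (those not working and not actively searching are outside the labor force — including those who want a job but have given up searching).
Civilian working-age population = 107.71 + 73.65 = 181.36 million.
Unemployment rate = 7.69 / 107.71 = 7.14%.
Labor force participation rate = 107.71 / 181.36 = 59.39%.

Unemployment rate ≈ 7.14%; labor force participation rate ≈ 59.39%.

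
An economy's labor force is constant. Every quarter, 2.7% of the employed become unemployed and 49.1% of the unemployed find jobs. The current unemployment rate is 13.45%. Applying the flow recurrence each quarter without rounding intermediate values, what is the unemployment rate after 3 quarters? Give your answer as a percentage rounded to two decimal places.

Unemployment rate after three quarters ≈ 6.13%.

With a fixed labor force, u_{t+1} = u_t + s·(1−u_t) − f·u_t = u_t·(1−s−f) + s.
Here 1−s−f = 0.482 and s = 0.027.
u_1 = 0.134500 × 0.482 + 0.027 = 0.091829.
u_2 = 0.091829 × 0.482 + 0.027 = 0.071262.
u_3 = 0.071262 × 0.482 + 0.027 = 0.061348.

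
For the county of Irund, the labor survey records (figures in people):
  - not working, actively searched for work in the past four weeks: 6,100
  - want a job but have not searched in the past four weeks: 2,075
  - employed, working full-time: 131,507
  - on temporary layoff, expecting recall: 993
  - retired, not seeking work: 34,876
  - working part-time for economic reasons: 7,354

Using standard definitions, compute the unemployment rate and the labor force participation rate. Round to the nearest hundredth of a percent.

Unemployment rate ≈ 4.86%; labor force participation rate ≈ 79.80%.

Employed = 131,507 + 7,354 = 138,861 (anyone who worked, including part-time for economic reasons, counts as employed).
Unemployed = 6,100 + 993 = 7,093 (jobless and actively searching, or on temporary layoff).
Labor force = 138,861 + 7,093 = 145,954.
Not in labor force = 2,075 + 34,876 = 36,951 (those not working and not actively searching are outside the labor force — including those who want a job but have given up searching).
Civilian working-age population = 145,954 + 36,951 = 182,905.
Unemployment rate = 7,093 / 145,954 = 4.86%.
Labor force participation rate = 145,954 / 182,905 = 79.80%.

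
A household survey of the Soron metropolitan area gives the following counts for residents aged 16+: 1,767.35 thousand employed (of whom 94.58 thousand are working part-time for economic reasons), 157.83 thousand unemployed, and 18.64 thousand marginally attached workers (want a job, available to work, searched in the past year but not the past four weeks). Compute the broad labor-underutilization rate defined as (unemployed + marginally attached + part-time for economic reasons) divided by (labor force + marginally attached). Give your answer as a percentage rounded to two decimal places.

Broad underutilization rate ≈ 13.94%.

Labor force = 1,767.35 + 157.83 = 1,925.18 thousand.
Numerator = 157.83 + 18.64 + 94.58 = 271.05 thousand.
Denominator = 1,925.18 + 18.64 = 1,943.82 thousand.
Broad rate = 271.05 / 1,943.82 = 13.94%.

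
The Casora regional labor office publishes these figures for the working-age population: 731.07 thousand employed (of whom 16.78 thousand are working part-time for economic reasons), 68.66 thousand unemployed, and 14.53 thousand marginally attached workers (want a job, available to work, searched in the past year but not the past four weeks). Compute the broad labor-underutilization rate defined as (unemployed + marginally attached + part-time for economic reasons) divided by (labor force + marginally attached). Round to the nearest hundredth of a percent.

Broad underutilization rate ≈ 12.28%.

Labor force = 731.07 + 68.66 = 799.73 thousand.
Numerator = 68.66 + 14.53 + 16.78 = 99.97 thousand.
Denominator = 799.73 + 14.53 = 814.26 thousand.
Broad rate = 99.97 / 814.26 = 12.28%.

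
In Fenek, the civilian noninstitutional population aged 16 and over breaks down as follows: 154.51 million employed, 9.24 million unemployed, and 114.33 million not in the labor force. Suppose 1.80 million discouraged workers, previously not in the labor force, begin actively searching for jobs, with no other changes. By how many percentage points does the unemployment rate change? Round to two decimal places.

The unemployment rate changes by +1.03 percentage points.

Initially, labor force = 154.51 + 9.24 = 163.75 million, so u = 9.24/163.75 = 5.64%.
After the change, unemployed and labor force both rise by 1.80 → E = 154.51, U = 11.04, labor force = 165.55 million.
New unemployment rate = 11.04 / 165.55 = 6.67%.
Change = 6.67% − 5.64% = +1.03 percentage points.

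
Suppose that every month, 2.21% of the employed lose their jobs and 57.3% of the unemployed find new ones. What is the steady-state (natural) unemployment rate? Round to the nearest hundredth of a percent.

Steady-state unemployment rate ≈ 3.71%.

At steady state the flows balance: s·E = f·U, so U/(E+U) = s/(s+f).
u* = 2.21 / (2.21 + 57.3) = 2.21 / 59.51 = 3.71%.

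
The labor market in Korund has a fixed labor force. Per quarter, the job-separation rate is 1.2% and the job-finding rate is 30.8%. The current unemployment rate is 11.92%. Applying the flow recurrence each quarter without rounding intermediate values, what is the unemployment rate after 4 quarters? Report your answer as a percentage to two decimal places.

With a fixed labor force, u_{t+1} = u_t + s·(1−u_t) − f·u_t = u_t·(1−s−f) + s.
Here 1−s−f = 0.680 and s = 0.012.
u_1 = 0.119200 × 0.680 + 0.012 = 0.093056.
u_2 = 0.093056 × 0.680 + 0.012 = 0.075278.
u_3 = 0.075278 × 0.680 + 0.012 = 0.063189.
u_4 = 0.063189 × 0.680 + 0.012 = 0.054969.

Unemployment rate after four quarters ≈ 5.50%.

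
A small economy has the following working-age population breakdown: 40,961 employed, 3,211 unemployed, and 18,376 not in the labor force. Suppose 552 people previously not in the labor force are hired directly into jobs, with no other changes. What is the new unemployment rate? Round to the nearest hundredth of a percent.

Initially, labor force = 40,961 + 3,211 = 44,172, so u = 3,211/44,172 = 7.27%.
After the change, employed and labor force both rise by 552; unemployed unchanged → E = 41,513, U = 3,211, labor force = 44,724.
New unemployment rate = 3,211 / 44,724 = 7.18%.

New unemployment rate ≈ 7.18%.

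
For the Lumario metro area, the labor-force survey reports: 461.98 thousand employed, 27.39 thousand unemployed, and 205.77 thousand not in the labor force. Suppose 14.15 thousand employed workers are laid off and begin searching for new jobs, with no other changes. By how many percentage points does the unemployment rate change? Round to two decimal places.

The unemployment rate changes by +2.89 percentage points.

Initially, labor force = 461.98 + 27.39 = 489.37 thousand, so u = 27.39/489.37 = 5.60%.
After the change, employed falls and unemployed rises by 14.15; labor force unchanged → E = 447.83, U = 41.54, labor force = 489.37 thousand.
New unemployment rate = 41.54 / 489.37 = 8.49%.
Change = 8.49% − 5.60% = +2.89 percentage points.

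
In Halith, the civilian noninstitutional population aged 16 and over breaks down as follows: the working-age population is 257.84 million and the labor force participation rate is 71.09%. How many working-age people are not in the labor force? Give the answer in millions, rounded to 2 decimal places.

About 74.54 million are not in the labor force.

Share not in the labor force = 1 − 0.7109 = 0.2891.
Not in labor force = 0.2891 × 257.84 ≈ 74.54 million.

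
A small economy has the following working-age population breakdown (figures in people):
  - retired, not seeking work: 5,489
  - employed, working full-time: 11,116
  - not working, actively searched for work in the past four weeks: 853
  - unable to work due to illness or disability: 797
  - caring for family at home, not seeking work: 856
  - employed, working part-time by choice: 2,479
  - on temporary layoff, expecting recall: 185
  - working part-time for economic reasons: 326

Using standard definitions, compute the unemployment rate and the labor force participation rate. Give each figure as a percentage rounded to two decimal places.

Unemployment rate ≈ 6.94%; labor force participation rate ≈ 67.68%.

Employed = 11,116 + 2,479 + 326 = 13,921 (anyone who worked, including part-time for economic reasons, counts as employed).
Unemployed = 853 + 185 = 1,038 (jobless and actively searching, or on temporary layoff).
Labor force = 13,921 + 1,038 = 14,959.
Not in labor force = 5,489 + 797 + 856 = 7,142 (those not working and not actively searching are outside the labor force).
Civilian working-age population = 14,959 + 7,142 = 22,101.
Unemployment rate = 1,038 / 14,959 = 6.94%.
Labor force participation rate = 14,959 / 22,101 = 67.68%.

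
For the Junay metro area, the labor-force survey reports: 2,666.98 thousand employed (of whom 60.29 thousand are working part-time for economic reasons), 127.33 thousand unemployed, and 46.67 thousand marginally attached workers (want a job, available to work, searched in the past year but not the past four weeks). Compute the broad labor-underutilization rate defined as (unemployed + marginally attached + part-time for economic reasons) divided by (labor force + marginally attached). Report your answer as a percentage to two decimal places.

Labor force = 2,666.98 + 127.33 = 2,794.31 thousand.
Numerator = 127.33 + 46.67 + 60.29 = 234.29 thousand.
Denominator = 2,794.31 + 46.67 = 2,840.98 thousand.
Broad rate = 234.29 / 2,840.98 = 8.25%.

Broad underutilization rate ≈ 8.25%.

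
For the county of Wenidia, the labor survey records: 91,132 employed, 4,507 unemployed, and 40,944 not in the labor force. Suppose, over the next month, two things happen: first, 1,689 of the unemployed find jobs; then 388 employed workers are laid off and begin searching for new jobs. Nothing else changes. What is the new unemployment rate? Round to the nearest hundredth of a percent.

Initially, labor force = 91,132 + 4,507 = 95,639, so u = 4,507/95,639 = 4.71%.
After the first change, unemployed falls and employed rises by 1,689; labor force unchanged → E = 92,821, U = 2,818, labor force = 95,639.
After the second change, employed falls and unemployed rises by 388; labor force unchanged → E = 92,433, U = 3,206, labor force = 95,639.
New unemployment rate = 3,206 / 95,639 = 3.35%.

New unemployment rate ≈ 3.35%.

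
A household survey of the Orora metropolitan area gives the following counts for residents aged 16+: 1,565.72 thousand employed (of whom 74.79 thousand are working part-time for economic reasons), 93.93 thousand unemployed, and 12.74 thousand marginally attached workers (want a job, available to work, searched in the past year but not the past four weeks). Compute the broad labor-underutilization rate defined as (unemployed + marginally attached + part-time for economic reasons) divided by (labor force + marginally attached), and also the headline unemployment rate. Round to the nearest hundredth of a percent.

Broad underutilization rate ≈ 10.85%; headline unemployment rate ≈ 5.66%.

Labor force = 1,565.72 + 93.93 = 1,659.65 thousand.
Numerator = 93.93 + 12.74 + 74.79 = 181.46 thousand.
Denominator = 1,659.65 + 12.74 = 1,672.39 thousand.
Broad rate = 181.46 / 1,672.39 = 10.85%.
Headline unemployment rate = 93.93 / 1,659.65 = 5.66%.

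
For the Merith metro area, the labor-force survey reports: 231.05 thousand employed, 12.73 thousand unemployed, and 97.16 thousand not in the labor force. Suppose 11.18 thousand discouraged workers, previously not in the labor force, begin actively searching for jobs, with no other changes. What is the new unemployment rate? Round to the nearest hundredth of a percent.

New unemployment rate ≈ 9.38%.

Initially, labor force = 231.05 + 12.73 = 243.78 thousand, so u = 12.73/243.78 = 5.22%.
After the change, unemployed and labor force both rise by 11.18 → E = 231.05, U = 23.91, labor force = 254.96 thousand.
New unemployment rate = 23.91 / 254.96 = 9.38%.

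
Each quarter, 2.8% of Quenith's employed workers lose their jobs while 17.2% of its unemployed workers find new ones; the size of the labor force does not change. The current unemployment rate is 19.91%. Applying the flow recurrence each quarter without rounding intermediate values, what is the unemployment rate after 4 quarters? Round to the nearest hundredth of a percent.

Unemployment rate after four quarters ≈ 16.42%.

With a fixed labor force, u_{t+1} = u_t + s·(1−u_t) − f·u_t = u_t·(1−s−f) + s.
Here 1−s−f = 0.800 and s = 0.028.
u_1 = 0.199100 × 0.800 + 0.028 = 0.187280.
u_2 = 0.187280 × 0.800 + 0.028 = 0.177824.
u_3 = 0.177824 × 0.800 + 0.028 = 0.170259.
u_4 = 0.170259 × 0.800 + 0.028 = 0.164207.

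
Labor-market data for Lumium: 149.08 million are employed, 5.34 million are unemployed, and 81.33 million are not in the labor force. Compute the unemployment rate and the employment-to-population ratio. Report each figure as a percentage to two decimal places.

Labor force = employed + unemployed = 149.08 + 5.34 = 154.42 million.
Working-age population = 154.42 + 81.33 = 235.75 million.
Unemployment rate = 5.34 / 154.42 = 3.46%.
Employment-population ratio = 149.08 / 235.75 = 63.24%.

Unemployment rate ≈ 3.46%; employment-population ratio ≈ 63.24%.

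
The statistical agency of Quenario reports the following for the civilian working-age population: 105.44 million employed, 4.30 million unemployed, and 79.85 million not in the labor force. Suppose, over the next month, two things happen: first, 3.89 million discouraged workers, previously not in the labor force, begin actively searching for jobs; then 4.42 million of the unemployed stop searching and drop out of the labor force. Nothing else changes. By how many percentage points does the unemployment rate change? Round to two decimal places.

The unemployment rate changes by −0.47 percentage points.

Initially, labor force = 105.44 + 4.30 = 109.74 million, so u = 4.30/109.74 = 3.92%.
After the first change, unemployed and labor force both rise by 3.89 → E = 105.44, U = 8.19, labor force = 113.63 million.
After the second change, unemployed and labor force both fall by 4.42 → E = 105.44, U = 3.77, labor force = 109.21 million.
New unemployment rate = 3.77 / 109.21 = 3.45%.
Change = 3.45% − 3.92% = −0.47 percentage points.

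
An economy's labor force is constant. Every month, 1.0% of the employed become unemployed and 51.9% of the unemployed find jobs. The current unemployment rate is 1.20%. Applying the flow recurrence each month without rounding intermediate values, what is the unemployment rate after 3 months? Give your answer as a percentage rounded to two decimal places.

Unemployment rate after three months ≈ 1.82%.

With a fixed labor force, u_{t+1} = u_t + s·(1−u_t) − f·u_t = u_t·(1−s−f) + s.
Here 1−s−f = 0.471 and s = 0.010.
u_1 = 0.012000 × 0.471 + 0.010 = 0.015652.
u_2 = 0.015652 × 0.471 + 0.010 = 0.017372.
u_3 = 0.017372 × 0.471 + 0.010 = 0.018182.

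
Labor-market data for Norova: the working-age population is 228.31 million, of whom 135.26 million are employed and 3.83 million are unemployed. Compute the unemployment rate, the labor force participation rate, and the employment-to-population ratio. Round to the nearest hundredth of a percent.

Labor force = employed + unemployed = 135.26 + 3.83 = 139.09 million.
Unemployment rate = 3.83 / 139.09 = 2.75%.
Labor force participation rate = 139.09 / 228.31 = 60.92%.
Employment-population ratio = 135.26 / 228.31 = 59.24%.

Unemployment rate ≈ 2.75%; labor force participation rate ≈ 60.92%; employment-population ratio ≈ 59.24%.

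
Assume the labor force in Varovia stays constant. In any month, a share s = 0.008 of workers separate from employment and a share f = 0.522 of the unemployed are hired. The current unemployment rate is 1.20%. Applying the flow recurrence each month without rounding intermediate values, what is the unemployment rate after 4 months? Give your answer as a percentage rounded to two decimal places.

Unemployment rate after four months ≈ 1.49%.

With a fixed labor force, u_{t+1} = u_t + s·(1−u_t) − f·u_t = u_t·(1−s−f) + s.
Here 1−s−f = 0.470 and s = 0.008.
u_1 = 0.012000 × 0.470 + 0.008 = 0.013640.
u_2 = 0.013640 × 0.470 + 0.008 = 0.014411.
u_3 = 0.014411 × 0.470 + 0.008 = 0.014773.
u_4 = 0.014773 × 0.470 + 0.008 = 0.014943.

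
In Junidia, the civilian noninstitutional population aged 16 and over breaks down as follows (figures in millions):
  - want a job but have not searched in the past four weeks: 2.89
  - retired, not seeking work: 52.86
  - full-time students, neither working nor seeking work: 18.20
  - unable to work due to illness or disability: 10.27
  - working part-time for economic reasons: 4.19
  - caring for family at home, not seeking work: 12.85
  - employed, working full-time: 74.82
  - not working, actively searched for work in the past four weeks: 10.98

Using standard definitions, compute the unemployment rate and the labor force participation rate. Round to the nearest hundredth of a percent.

Employed = 4.19 + 74.82 = 79.01 million (anyone who worked, including part-time for economic reasons, counts as employed).
Unemployed = 10.98 million.
Labor force = 79.01 + 10.98 = 89.99 million.
Not in labor force = 2.89 + 52.86 + 18.20 + 10.27 + 12.85 = 97.07 million (those not working and not actively searching are outside the labor force — including those who want a job but have given up searching).
Civilian working-age population = 89.99 + 97.07 = 187.06 million.
Unemployment rate = 10.98 / 89.99 = 12.20%.
Labor force participation rate = 89.99 / 187.06 = 48.11%.

Unemployment rate ≈ 12.20%; labor force participation rate ≈ 48.11%.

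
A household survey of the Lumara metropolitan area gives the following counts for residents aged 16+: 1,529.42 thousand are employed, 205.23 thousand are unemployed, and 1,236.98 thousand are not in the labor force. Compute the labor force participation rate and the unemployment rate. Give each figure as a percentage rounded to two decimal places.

Labor force = employed + unemployed = 1,529.42 + 205.23 = 1,734.65 thousand.
Working-age population = 1,734.65 + 1,236.98 = 2,971.63 thousand.
Unemployment rate = 205.23 / 1,734.65 = 11.83%.
Labor force participation rate = 1,734.65 / 2,971.63 = 58.37%.

Labor force participation rate ≈ 58.37%; unemployment rate ≈ 11.83%.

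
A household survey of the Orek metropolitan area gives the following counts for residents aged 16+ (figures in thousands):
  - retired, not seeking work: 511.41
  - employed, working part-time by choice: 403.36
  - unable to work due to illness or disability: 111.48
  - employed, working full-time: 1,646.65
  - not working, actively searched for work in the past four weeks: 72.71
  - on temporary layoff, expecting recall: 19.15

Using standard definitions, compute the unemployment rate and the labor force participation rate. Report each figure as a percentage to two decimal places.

Unemployment rate ≈ 4.29%; labor force participation rate ≈ 77.47%.

Employed = 403.36 + 1,646.65 = 2,050.01 thousand.
Unemployed = 72.71 + 19.15 = 91.86 thousand (jobless and actively searching, or on temporary layoff).
Labor force = 2,050.01 + 91.86 = 2,141.87 thousand.
Not in labor force = 511.41 + 111.48 = 622.89 thousand (those not working and not actively searching are outside the labor force).
Civilian working-age population = 2,141.87 + 622.89 = 2,764.76 thousand.
Unemployment rate = 91.86 / 2,141.87 = 4.29%.
Labor force participation rate = 2,141.87 / 2,764.76 = 77.47%.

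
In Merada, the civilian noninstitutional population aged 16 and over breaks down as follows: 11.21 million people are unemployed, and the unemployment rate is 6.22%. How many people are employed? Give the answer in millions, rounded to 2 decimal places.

Labor force = U / u = 11.21 / 0.0622 ≈ 180.23 million.
Employed = labor force − unemployed = 180.23 − 11.21 = 169.02 million.

About 169.02 million are employed.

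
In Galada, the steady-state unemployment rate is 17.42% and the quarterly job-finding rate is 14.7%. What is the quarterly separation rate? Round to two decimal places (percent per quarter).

From u* = s/(s+f): s = u·f/(1−u).
s = 0.1742 × 14.7 / (1 − 0.1742) = 2.5607 / 0.8258 ≈ 3.10% per quarter.

Separation rate ≈ 3.10% per quarter.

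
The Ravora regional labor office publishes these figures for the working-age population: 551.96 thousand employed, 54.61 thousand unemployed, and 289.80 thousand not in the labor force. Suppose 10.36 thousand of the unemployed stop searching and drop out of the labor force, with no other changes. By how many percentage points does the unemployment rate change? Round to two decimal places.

The unemployment rate changes by −1.58 percentage points.

Initially, labor force = 551.96 + 54.61 = 606.57 thousand, so u = 54.61/606.57 = 9.00%.
After the change, unemployed and labor force both fall by 10.36 → E = 551.96, U = 44.25, labor force = 596.21 thousand.
New unemployment rate = 44.25 / 596.21 = 7.42%.
Change = 7.42% − 9.00% = −1.58 percentage points.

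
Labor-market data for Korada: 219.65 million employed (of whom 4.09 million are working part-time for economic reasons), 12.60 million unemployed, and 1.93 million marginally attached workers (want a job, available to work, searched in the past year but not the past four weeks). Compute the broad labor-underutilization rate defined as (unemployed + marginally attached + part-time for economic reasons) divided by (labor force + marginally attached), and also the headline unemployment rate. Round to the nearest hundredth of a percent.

Labor force = 219.65 + 12.60 = 232.25 million.
Numerator = 12.60 + 1.93 + 4.09 = 18.62 million.
Denominator = 232.25 + 1.93 = 234.18 million.
Broad rate = 18.62 / 234.18 = 7.95%.
Headline unemployment rate = 12.60 / 232.25 = 5.43%.

Broad underutilization rate ≈ 7.95%; headline unemployment rate ≈ 5.43%.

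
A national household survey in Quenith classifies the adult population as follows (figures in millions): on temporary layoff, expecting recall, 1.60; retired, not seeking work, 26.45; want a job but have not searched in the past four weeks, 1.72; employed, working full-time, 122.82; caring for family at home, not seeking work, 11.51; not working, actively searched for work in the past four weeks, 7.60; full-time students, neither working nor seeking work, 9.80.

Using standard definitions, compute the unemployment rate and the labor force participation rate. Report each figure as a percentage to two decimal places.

Unemployment rate ≈ 6.97%; labor force participation rate ≈ 72.74%.

Employed = 122.82 million.
Unemployed = 1.60 + 7.60 = 9.20 million (jobless and actively searching, or on temporary layoff).
Labor force = 122.82 + 9.20 = 132.02 million.
Not in labor force = 26.45 + 1.72 + 11.51 + 9.80 = 49.48 million (those not working and not actively searching are outside the labor force — including those who want a job but have given up searching).
Civilian working-age population = 132.02 + 49.48 = 181.50 million.
Unemployment rate = 9.20 / 132.02 = 6.97%.
Labor force participation rate = 132.02 / 181.50 = 72.74%.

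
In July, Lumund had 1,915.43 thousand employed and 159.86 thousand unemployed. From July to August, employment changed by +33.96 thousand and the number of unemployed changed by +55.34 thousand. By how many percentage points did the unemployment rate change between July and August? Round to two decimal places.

The unemployment rate changed by +2.24 percentage points.

July: labor force = 1,915.43 + 159.86 = 2,075.29; u = 159.86/2,075.29 = 7.70%.
August: labor force = 1,949.39 + 215.20 = 2,164.59; u = 215.20/2,164.59 = 9.94%.
Change = 9.94% − 7.70% = +2.24 pp.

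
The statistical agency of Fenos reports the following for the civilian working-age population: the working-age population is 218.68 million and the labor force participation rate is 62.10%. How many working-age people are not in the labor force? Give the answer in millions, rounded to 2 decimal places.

Share not in the labor force = 1 − 0.6210 = 0.3790.
Not in labor force = 0.3790 × 218.68 ≈ 82.88 million.

About 82.88 million are not in the labor force.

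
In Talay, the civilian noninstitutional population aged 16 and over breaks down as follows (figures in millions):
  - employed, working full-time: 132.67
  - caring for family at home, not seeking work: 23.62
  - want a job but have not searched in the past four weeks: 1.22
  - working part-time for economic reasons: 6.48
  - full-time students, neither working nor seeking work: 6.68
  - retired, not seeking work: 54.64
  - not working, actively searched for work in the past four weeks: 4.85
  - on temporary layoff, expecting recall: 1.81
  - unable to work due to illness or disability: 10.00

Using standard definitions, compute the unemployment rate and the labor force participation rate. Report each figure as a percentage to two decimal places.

Employed = 132.67 + 6.48 = 139.15 million (anyone who worked, including part-time for economic reasons, counts as employed).
Unemployed = 4.85 + 1.81 = 6.66 million (jobless and actively searching, or on temporary layoff).
Labor force = 139.15 + 6.66 = 145.81 million.
Not in labor force = 23.62 + 1.22 + 6.68 + 54.64 + 10.00 = 96.16 million (those not working and not actively searching are outside the labor force — including those who want a job but have given up searching).
Civilian working-age population = 145.81 + 96.16 = 241.97 million.
Unemployment rate = 6.66 / 145.81 = 4.57%.
Labor force participation rate = 145.81 / 241.97 = 60.26%.

Unemployment rate ≈ 4.57%; labor force participation rate ≈ 60.26%.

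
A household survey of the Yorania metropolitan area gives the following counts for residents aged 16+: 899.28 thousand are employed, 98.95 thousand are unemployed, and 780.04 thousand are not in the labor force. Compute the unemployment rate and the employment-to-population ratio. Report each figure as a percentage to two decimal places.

Unemployment rate ≈ 9.91%; employment-population ratio ≈ 50.57%.

Labor force = employed + unemployed = 899.28 + 98.95 = 998.23 thousand.
Working-age population = 998.23 + 780.04 = 1,778.27 thousand.
Unemployment rate = 98.95 / 998.23 = 9.91%.
Employment-population ratio = 899.28 / 1,778.27 = 50.57%.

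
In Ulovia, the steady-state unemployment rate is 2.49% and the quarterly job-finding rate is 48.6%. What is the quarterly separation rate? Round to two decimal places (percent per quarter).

From u* = s/(s+f): s = u·f/(1−u).
s = 0.0249 × 48.6 / (1 − 0.0249) = 1.2101 / 0.9751 ≈ 1.24% per quarter.

Separation rate ≈ 1.24% per quarter.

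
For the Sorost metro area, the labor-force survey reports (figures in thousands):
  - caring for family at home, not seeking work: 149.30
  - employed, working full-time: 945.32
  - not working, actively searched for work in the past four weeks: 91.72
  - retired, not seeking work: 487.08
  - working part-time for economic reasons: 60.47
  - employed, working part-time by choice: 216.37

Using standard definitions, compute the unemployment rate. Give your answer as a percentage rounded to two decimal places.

Unemployment rate ≈ 6.98%.

Employed = 945.32 + 60.47 + 216.37 = 1,222.16 thousand (anyone who worked, including part-time for economic reasons, counts as employed).
Unemployed = 91.72 thousand.
Labor force = 1,222.16 + 91.72 = 1,313.88 thousand.
Unemployment rate = 91.72 / 1,313.88 = 6.98%.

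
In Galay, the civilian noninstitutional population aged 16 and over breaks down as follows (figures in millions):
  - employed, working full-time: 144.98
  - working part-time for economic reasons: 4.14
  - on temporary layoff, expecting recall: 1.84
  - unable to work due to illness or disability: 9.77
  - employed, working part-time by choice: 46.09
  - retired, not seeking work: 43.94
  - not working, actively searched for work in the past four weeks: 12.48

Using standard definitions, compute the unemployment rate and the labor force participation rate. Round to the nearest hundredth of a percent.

Employed = 144.98 + 4.14 + 46.09 = 195.21 million (anyone who worked, including part-time for economic reasons, counts as employed).
Unemployed = 1.84 + 12.48 = 14.32 million (jobless and actively searching, or on temporary layoff).
Labor force = 195.21 + 14.32 = 209.53 million.
Not in labor force = 9.77 + 43.94 = 53.71 million (those not working and not actively searching are outside the labor force).
Civilian working-age population = 209.53 + 53.71 = 263.24 million.
Unemployment rate = 14.32 / 209.53 = 6.83%.
Labor force participation rate = 209.53 / 263.24 = 79.60%.

Unemployment rate ≈ 6.83%; labor force participation rate ≈ 79.60%.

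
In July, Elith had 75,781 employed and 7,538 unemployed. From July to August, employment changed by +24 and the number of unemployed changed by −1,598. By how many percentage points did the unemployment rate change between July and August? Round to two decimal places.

The unemployment rate changed by −1.78 percentage points.

July: labor force = 75,781 + 7,538 = 83,319; u = 7,538/83,319 = 9.05%.
August: labor force = 75,805 + 5,940 = 81,745; u = 5,940/81,745 = 7.27%.
Change = 7.27% − 9.05% = −1.78 pp.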